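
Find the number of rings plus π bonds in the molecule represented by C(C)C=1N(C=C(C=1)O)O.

Molecular formula from the SMILES: C6H9NO2.
DoU = (2C + 2 + N − H − X)/2 = (2·6 + 2 + 1 − 9 − 0)/2 = 6/2 = 3.
(Structurally: 1 ring(s) + 2 π bond(s) = 3.)

3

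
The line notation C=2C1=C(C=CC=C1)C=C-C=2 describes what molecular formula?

C10H8

Heavy atoms from the SMILES: 10 C.
Implicit hydrogens by atom environment:
  8 × C (aromatic): 1 H each → 8
  2 × C (aromatic): no H
  Total hydrogens = 8.
Molecular formula: C10H8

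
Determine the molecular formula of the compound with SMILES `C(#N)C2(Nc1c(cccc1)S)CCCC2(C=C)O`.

Heavy atoms from the SMILES: 14 C, 2 N, 1 O, 1 S.
Implicit hydrogens by atom environment:
  4 × C: 2 H each → 8
  4 × C (aromatic): 1 H each → 4
  3 × C: no H
  2 × C (aromatic): no H
  1 × C: 1 H
  1 × N: 1 H
  1 × N: no H
  1 × O: 1 H
  1 × S: 1 H
  Total hydrogens = 16.
Molecular formula: C14H16N2OS

C14H16N2OS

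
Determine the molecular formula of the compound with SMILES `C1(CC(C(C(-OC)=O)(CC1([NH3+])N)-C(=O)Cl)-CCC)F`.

Heavy atoms from the SMILES: 12 C, 1 Cl, 1 F, 2 N, 3 O.
Implicit hydrogens by atom environment:
  4 × C: 2 H each → 8
  4 × C: no H
  3 × O: no H
  2 × C: 3 H each → 6
  2 × C: 1 H each → 2
  1 × Cl: no H
  1 × F: no H
  1 × N (charge +1): 3 H
  1 × N: 2 H
  Total hydrogens = 21.
Net charge +1.
Molecular formula: C12H21ClFN2O3+

C12H21ClFN2O3+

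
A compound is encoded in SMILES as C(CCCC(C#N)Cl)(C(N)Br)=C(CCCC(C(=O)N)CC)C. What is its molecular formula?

C16H27BrClN3O

Heavy atoms from the SMILES: 1 Br, 16 C, 1 Cl, 3 N, 1 O.
Implicit hydrogens by atom environment:
  7 × C: 2 H each → 14
  4 × C: no H
  3 × C: 1 H each → 3
  2 × C: 3 H each → 6
  2 × N: 2 H each → 4
  1 × Br: no H
  1 × Cl: no H
  1 × N: no H
  1 × O: no H
  Total hydrogens = 27.
Molecular formula: C16H27BrClN3O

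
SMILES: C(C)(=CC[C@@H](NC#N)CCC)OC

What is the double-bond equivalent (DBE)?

Molecular formula from the SMILES: C10H18N2O.
DoU = (2C + 2 + N − H − X)/2 = (2·10 + 2 + 2 − 18 − 0)/2 = 6/2 = 3.
(Structurally: 0 ring(s) + 3 π bond(s) = 3.)

3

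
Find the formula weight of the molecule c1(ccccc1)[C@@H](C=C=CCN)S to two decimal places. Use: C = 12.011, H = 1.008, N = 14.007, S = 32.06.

Molecular formula: C11H13NS.
M = 11×12.011 + 13×1.008 + 1×14.007 + 1×32.06 = 191.29 g/mol.

191.29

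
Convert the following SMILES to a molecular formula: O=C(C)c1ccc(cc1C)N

Heavy atoms from the SMILES: 9 C, 1 N, 1 O.
Implicit hydrogens by atom environment:
  3 × C (aromatic): 1 H each → 3
  3 × C (aromatic): no H
  2 × C: 3 H each → 6
  1 × C: no H
  1 × N: 2 H
  1 × O: no H
  Total hydrogens = 11.
Molecular formula: C9H11NO

C9H11NO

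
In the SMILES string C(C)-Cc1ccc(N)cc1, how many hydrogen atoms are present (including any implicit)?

Hydrogens are implicit in SMILES; fill each atom to its normal valence:
  4 × C (aromatic): 1 H each → 4
  2 × C: 2 H each → 4
  2 × C (aromatic): no H
  1 × C: 3 H
  1 × N: 2 H
  Total hydrogens = 13.

13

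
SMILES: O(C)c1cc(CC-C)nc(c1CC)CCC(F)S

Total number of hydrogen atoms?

Hydrogens are implicit in SMILES; fill each atom to its normal valence:
  5 × C: 2 H each → 10
  4 × C (aromatic): no H
  3 × C: 3 H each → 9
  1 × C (aromatic): 1 H
  1 × C: 1 H
  1 × F: no H
  1 × N (aromatic): no H
  1 × O: no H
  1 × S: 1 H
  Total hydrogens = 22.

22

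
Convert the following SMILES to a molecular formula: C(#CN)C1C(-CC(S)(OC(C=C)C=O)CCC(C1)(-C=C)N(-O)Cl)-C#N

C17H22ClN3O3S

Heavy atoms from the SMILES: 17 C, 1 Cl, 3 N, 3 O, 1 S.
Implicit hydrogens by atom environment:
  6 × C: 2 H each → 12
  6 × C: 1 H each → 6
  5 × C: no H
  2 × N: no H
  2 × O: no H
  1 × Cl: no H
  1 × N: 2 H
  1 × O: 1 H
  1 × S: 1 H
  Total hydrogens = 22.
Molecular formula: C17H22ClN3O3S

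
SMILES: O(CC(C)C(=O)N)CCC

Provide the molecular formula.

Heavy atoms from the SMILES: 7 C, 1 N, 2 O.
Implicit hydrogens by atom environment:
  3 × C: 2 H each → 6
  2 × C: 3 H each → 6
  2 × O: no H
  1 × C: 1 H
  1 × C: no H
  1 × N: 2 H
  Total hydrogens = 15.
Molecular formula: C7H15NO2

C7H15NO2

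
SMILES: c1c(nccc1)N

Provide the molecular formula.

C5H6N2

Heavy atoms from the SMILES: 5 C, 2 N.
Implicit hydrogens by atom environment:
  4 × C (aromatic): 1 H each → 4
  1 × C (aromatic): no H
  1 × N: 2 H
  1 × N (aromatic): no H
  Total hydrogens = 6.
Molecular formula: C5H6N2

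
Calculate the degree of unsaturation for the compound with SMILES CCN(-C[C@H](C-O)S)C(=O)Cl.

Molecular formula from the SMILES: C6H12ClNO2S.
DoU = (2C + 2 + N − H − X)/2 = (2·6 + 2 + 1 − 12 − 1)/2 = 2/2 = 1.
(Structurally: 0 ring(s) + 1 π bond(s) = 1.)

1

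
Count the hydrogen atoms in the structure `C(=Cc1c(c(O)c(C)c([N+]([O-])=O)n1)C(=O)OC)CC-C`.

16

Hydrogens are implicit in SMILES; fill each atom to its normal valence:
  5 × C (aromatic): no H
  3 × C: 3 H each → 9
  3 × O: no H
  2 × C: 2 H each → 4
  2 × C: 1 H each → 2
  1 × C: no H
  1 × N (aromatic): no H
  1 × N (charge +1): no H
  1 × O: 1 H
  1 × O (charge -1): no H
  Total hydrogens = 16.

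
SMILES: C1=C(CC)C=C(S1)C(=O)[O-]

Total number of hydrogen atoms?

Hydrogens are implicit in SMILES; fill each atom to its normal valence:
  2 × C (aromatic): 1 H each → 2
  2 × C (aromatic): no H
  1 × C: 3 H
  1 × C: 2 H
  1 × C: no H
  1 × O: no H
  1 × O (charge -1): no H
  1 × S (aromatic): no H
  Total hydrogens = 7.

7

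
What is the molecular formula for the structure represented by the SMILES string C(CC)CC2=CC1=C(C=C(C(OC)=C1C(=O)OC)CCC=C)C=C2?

Heavy atoms from the SMILES: 21 C, 3 O.
Implicit hydrogens by atom environment:
  6 × C: 2 H each → 12
  6 × C (aromatic): no H
  4 × C (aromatic): 1 H each → 4
  3 × C: 3 H each → 9
  3 × O: no H
  1 × C: 1 H
  1 × C: no H
  Total hydrogens = 26.
Molecular formula: C21H26O3

C21H26O3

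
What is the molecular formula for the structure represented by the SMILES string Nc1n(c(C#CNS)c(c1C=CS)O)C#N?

Heavy atoms from the SMILES: 9 C, 4 N, 1 O, 2 S.
Implicit hydrogens by atom environment:
  4 × C (aromatic): no H
  3 × C: no H
  2 × C: 1 H each → 2
  2 × S: 1 H each → 2
  1 × N: 2 H
  1 × N: 1 H
  1 × N (aromatic): no H
  1 × N: no H
  1 × O: 1 H
  Total hydrogens = 8.
Molecular formula: C9H8N4OS2

C9H8N4OS2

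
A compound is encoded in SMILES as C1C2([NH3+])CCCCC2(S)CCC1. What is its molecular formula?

C10H20NS+

Heavy atoms from the SMILES: 10 C, 1 N, 1 S.
Implicit hydrogens by atom environment:
  8 × C: 2 H each → 16
  2 × C: no H
  1 × N (charge +1): 3 H
  1 × S: 1 H
  Total hydrogens = 20.
Net charge +1.
Molecular formula: C10H20NS+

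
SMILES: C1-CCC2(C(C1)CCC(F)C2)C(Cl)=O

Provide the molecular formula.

Heavy atoms from the SMILES: 11 C, 1 Cl, 1 F, 1 O.
Implicit hydrogens by atom environment:
  7 × C: 2 H each → 14
  2 × C: 1 H each → 2
  2 × C: no H
  1 × Cl: no H
  1 × F: no H
  1 × O: no H
  Total hydrogens = 16.
Molecular formula: C11H16ClFO

C11H16ClFO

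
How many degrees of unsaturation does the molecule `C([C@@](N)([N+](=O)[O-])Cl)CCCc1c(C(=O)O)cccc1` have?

Molecular formula from the SMILES: C12H15ClN2O4.
DoU = (2C + 2 + N − H − X)/2 = (2·12 + 2 + 2 − 15 − 1)/2 = 12/2 = 6.
(Structurally: 1 ring(s) + 5 π bond(s) = 6.)

6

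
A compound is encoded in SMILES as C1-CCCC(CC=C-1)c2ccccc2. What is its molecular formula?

C14H18

Heavy atoms from the SMILES: 14 C.
Implicit hydrogens by atom environment:
  5 × C: 2 H each → 10
  5 × C (aromatic): 1 H each → 5
  3 × C: 1 H each → 3
  1 × C (aromatic): no H
  Total hydrogens = 18.
Molecular formula: C14H18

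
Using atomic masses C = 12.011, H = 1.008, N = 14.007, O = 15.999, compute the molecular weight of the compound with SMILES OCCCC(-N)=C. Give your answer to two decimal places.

Molecular formula: C5H11NO.
M = 5×12.011 + 11×1.008 + 1×14.007 + 1×15.999 = 101.15 g/mol.

101.15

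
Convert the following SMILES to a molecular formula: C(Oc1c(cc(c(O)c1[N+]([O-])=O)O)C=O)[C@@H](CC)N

Heavy atoms from the SMILES: 11 C, 2 N, 6 O.
Implicit hydrogens by atom environment:
  5 × C (aromatic): no H
  3 × O: no H
  2 × C: 2 H each → 4
  2 × C: 1 H each → 2
  2 × O: 1 H each → 2
  1 × C: 3 H
  1 × C (aromatic): 1 H
  1 × N: 2 H
  1 × N (charge +1): no H
  1 × O (charge -1): no H
  Total hydrogens = 14.
Molecular formula: C11H14N2O6

C11H14N2O6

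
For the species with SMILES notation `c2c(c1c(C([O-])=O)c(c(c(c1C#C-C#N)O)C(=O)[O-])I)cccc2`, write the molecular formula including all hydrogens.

[C17H6INO5]2-

Heavy atoms from the SMILES: 17 C, 1 I, 1 N, 5 O.
Implicit hydrogens by atom environment:
  7 × C (aromatic): no H
  5 × C (aromatic): 1 H each → 5
  5 × C: no H
  2 × O: no H
  2 × O (charge -1): no H
  1 × I: no H
  1 × N: no H
  1 × O: 1 H
  Total hydrogens = 6.
Net charge -2.
Molecular formula: [C17H6INO5]2-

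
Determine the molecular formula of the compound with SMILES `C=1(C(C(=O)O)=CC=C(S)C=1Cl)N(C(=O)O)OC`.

Heavy atoms from the SMILES: 9 C, 1 Cl, 1 N, 5 O, 1 S.
Implicit hydrogens by atom environment:
  4 × C (aromatic): no H
  3 × O: no H
  2 × C (aromatic): 1 H each → 2
  2 × C: no H
  2 × O: 1 H each → 2
  1 × C: 3 H
  1 × Cl: no H
  1 × N: no H
  1 × S: 1 H
  Total hydrogens = 8.
Molecular formula: C9H8ClNO5S

C9H8ClNO5S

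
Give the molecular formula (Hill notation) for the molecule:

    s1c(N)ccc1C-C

Heavy atoms from the SMILES: 6 C, 1 N, 1 S.
Implicit hydrogens by atom environment:
  2 × C (aromatic): 1 H each → 2
  2 × C (aromatic): no H
  1 × C: 3 H
  1 × C: 2 H
  1 × N: 2 H
  1 × S (aromatic): no H
  Total hydrogens = 9.
Molecular formula: C6H9NS

C6H9NS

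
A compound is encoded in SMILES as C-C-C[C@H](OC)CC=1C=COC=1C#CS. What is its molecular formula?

C12H16O2S

Heavy atoms from the SMILES: 12 C, 2 O, 1 S.
Implicit hydrogens by atom environment:
  3 × C: 2 H each → 6
  2 × C: 3 H each → 6
  2 × C (aromatic): 1 H each → 2
  2 × C (aromatic): no H
  2 × C: no H
  1 × C: 1 H
  1 × O (aromatic): no H
  1 × O: no H
  1 × S: 1 H
  Total hydrogens = 16.
Molecular formula: C12H16O2S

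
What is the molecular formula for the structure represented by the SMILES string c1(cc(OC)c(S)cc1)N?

Heavy atoms from the SMILES: 7 C, 1 N, 1 O, 1 S.
Implicit hydrogens by atom environment:
  3 × C (aromatic): 1 H each → 3
  3 × C (aromatic): no H
  1 × C: 3 H
  1 × N: 2 H
  1 × O: no H
  1 × S: 1 H
  Total hydrogens = 9.
Molecular formula: C7H9NOS

C7H9NOS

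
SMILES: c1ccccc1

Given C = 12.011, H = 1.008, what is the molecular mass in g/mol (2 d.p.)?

78.11

Molecular formula: C6H6.
M = 6×12.011 + 6×1.008 = 78.11 g/mol.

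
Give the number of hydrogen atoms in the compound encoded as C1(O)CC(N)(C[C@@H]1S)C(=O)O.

11

Hydrogens are implicit in SMILES; fill each atom to its normal valence:
  2 × C: 2 H each → 4
  2 × C: 1 H each → 2
  2 × C: no H
  2 × O: 1 H each → 2
  1 × N: 2 H
  1 × O: no H
  1 × S: 1 H
  Total hydrogens = 11.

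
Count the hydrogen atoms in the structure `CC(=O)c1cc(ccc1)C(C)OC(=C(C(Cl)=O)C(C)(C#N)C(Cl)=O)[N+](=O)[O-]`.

14

Hydrogens are implicit in SMILES; fill each atom to its normal valence:
  7 × C: no H
  5 × O: no H
  4 × C (aromatic): 1 H each → 4
  3 × C: 3 H each → 9
  2 × C (aromatic): no H
  2 × Cl: no H
  1 × C: 1 H
  1 × N: no H
  1 × N (charge +1): no H
  1 × O (charge -1): no H
  Total hydrogens = 14.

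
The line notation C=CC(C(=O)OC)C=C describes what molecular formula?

C7H10O2

Heavy atoms from the SMILES: 7 C, 2 O.
Implicit hydrogens by atom environment:
  3 × C: 1 H each → 3
  2 × C: 2 H each → 4
  2 × O: no H
  1 × C: 3 H
  1 × C: no H
  Total hydrogens = 10.
Molecular formula: C7H10O2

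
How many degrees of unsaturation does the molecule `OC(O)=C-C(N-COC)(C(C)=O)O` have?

2

Molecular formula from the SMILES: C7H13NO5.
DoU = (2C + 2 + N − H − X)/2 = (2·7 + 2 + 1 − 13 − 0)/2 = 4/2 = 2.
(Structurally: 0 ring(s) + 2 π bond(s) = 2.)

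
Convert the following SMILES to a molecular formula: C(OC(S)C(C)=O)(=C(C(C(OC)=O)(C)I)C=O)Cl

C10H12ClIO5S

Heavy atoms from the SMILES: 10 C, 1 Cl, 1 I, 5 O, 1 S.
Implicit hydrogens by atom environment:
  5 × C: no H
  5 × O: no H
  3 × C: 3 H each → 9
  2 × C: 1 H each → 2
  1 × Cl: no H
  1 × I: no H
  1 × S: 1 H
  Total hydrogens = 12.
Molecular formula: C10H12ClIO5S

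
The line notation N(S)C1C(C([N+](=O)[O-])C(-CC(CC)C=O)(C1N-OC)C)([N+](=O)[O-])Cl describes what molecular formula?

Heavy atoms from the SMILES: 12 C, 1 Cl, 4 N, 6 O, 1 S.
Implicit hydrogens by atom environment:
  5 × C: 1 H each → 5
  4 × O: no H
  3 × C: 3 H each → 9
  2 × C: 2 H each → 4
  2 × C: no H
  2 × N: 1 H each → 2
  2 × N (charge +1): no H
  2 × O (charge -1): no H
  1 × Cl: no H
  1 × S: 1 H
  Total hydrogens = 21.
Molecular formula: C12H21ClN4O6S

C12H21ClN4O6S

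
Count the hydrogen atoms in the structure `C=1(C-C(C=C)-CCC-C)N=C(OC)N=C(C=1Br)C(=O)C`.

21

Hydrogens are implicit in SMILES; fill each atom to its normal valence:
  5 × C: 2 H each → 10
  4 × C (aromatic): no H
  3 × C: 3 H each → 9
  2 × C: 1 H each → 2
  2 × N (aromatic): no H
  2 × O: no H
  1 × Br: no H
  1 × C: no H
  Total hydrogens = 21.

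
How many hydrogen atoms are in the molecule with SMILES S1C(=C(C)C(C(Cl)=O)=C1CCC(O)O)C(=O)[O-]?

Hydrogens are implicit in SMILES; fill each atom to its normal valence:
  4 × C (aromatic): no H
  2 × C: 2 H each → 4
  2 × C: no H
  2 × O: 1 H each → 2
  2 × O: no H
  1 × C: 3 H
  1 × C: 1 H
  1 × Cl: no H
  1 × O (charge -1): no H
  1 × S (aromatic): no H
  Total hydrogens = 10.

10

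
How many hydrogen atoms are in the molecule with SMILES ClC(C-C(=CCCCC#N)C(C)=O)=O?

Hydrogens are implicit in SMILES; fill each atom to its normal valence:
  4 × C: 2 H each → 8
  4 × C: no H
  2 × O: no H
  1 × C: 3 H
  1 × C: 1 H
  1 × Cl: no H
  1 × N: no H
  Total hydrogens = 12.

12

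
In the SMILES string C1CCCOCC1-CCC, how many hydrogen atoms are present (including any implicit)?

18

Hydrogens are implicit in SMILES; fill each atom to its normal valence:
  7 × C: 2 H each → 14
  1 × C: 3 H
  1 × C: 1 H
  1 × O: no H
  Total hydrogens = 18.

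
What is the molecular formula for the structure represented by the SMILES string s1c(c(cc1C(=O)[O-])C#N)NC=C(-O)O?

C8H5N2O4S-

Heavy atoms from the SMILES: 8 C, 2 N, 4 O, 1 S.
Implicit hydrogens by atom environment:
  3 × C (aromatic): no H
  3 × C: no H
  2 × O: 1 H each → 2
  1 × C (aromatic): 1 H
  1 × C: 1 H
  1 × N: 1 H
  1 × N: no H
  1 × O: no H
  1 × O (charge -1): no H
  1 × S (aromatic): no H
  Total hydrogens = 5.
Net charge -1.
Molecular formula: C8H5N2O4S-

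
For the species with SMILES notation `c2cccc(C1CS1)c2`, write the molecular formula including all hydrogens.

C8H8S

Heavy atoms from the SMILES: 8 C, 1 S.
Implicit hydrogens by atom environment:
  5 × C (aromatic): 1 H each → 5
  1 × C: 2 H
  1 × C: 1 H
  1 × C (aromatic): no H
  1 × S: no H
  Total hydrogens = 8.
Molecular formula: C8H8S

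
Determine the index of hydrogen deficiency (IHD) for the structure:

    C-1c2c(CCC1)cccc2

Molecular formula from the SMILES: C10H12.
DoU = (2C + 2 + N − H − X)/2 = (2·10 + 2 + 0 − 12 − 0)/2 = 10/2 = 5.
(Structurally: 2 ring(s) + 3 π bond(s) = 5.)

5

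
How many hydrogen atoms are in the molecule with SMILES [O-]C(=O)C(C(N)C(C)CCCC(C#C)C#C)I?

Hydrogens are implicit in SMILES; fill each atom to its normal valence:
  6 × C: 1 H each → 6
  3 × C: 2 H each → 6
  3 × C: no H
  1 × C: 3 H
  1 × I: no H
  1 × N: 2 H
  1 × O: no H
  1 × O (charge -1): no H
  Total hydrogens = 17.

17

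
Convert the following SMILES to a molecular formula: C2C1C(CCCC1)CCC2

Heavy atoms from the SMILES: 10 C.
Implicit hydrogens by atom environment:
  8 × C: 2 H each → 16
  2 × C: 1 H each → 2
  Total hydrogens = 18.
Molecular formula: C10H18

C10H18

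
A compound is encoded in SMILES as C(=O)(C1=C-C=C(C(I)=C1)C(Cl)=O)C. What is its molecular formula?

Heavy atoms from the SMILES: 9 C, 1 Cl, 1 I, 2 O.
Implicit hydrogens by atom environment:
  3 × C (aromatic): 1 H each → 3
  3 × C (aromatic): no H
  2 × C: no H
  2 × O: no H
  1 × C: 3 H
  1 × Cl: no H
  1 × I: no H
  Total hydrogens = 6.
Molecular formula: C9H6ClIO2

C9H6ClIO2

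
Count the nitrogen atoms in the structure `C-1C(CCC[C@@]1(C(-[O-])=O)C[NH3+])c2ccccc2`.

The symbol for nitrogen appears 1 time in the SMILES.

1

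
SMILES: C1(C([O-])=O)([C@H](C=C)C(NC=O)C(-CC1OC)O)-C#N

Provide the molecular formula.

Heavy atoms from the SMILES: 12 C, 2 N, 5 O.
Implicit hydrogens by atom environment:
  6 × C: 1 H each → 6
  3 × C: no H
  3 × O: no H
  2 × C: 2 H each → 4
  1 × C: 3 H
  1 × N: 1 H
  1 × N: no H
  1 × O: 1 H
  1 × O (charge -1): no H
  Total hydrogens = 15.
Net charge -1.
Molecular formula: C12H15N2O5-

C12H15N2O5-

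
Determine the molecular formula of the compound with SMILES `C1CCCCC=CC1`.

C8H14

Heavy atoms from the SMILES: 8 C.
Implicit hydrogens by atom environment:
  6 × C: 2 H each → 12
  2 × C: 1 H each → 2
  Total hydrogens = 14.
Molecular formula: C8H14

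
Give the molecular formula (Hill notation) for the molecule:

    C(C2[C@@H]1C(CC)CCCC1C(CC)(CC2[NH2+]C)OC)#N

C17H31N2O+

Heavy atoms from the SMILES: 17 C, 2 N, 1 O.
Implicit hydrogens by atom environment:
  6 × C: 2 H each → 12
  5 × C: 1 H each → 5
  4 × C: 3 H each → 12
  2 × C: no H
  1 × N (charge +1): 2 H
  1 × N: no H
  1 × O: no H
  Total hydrogens = 31.
Net charge +1.
Molecular formula: C17H31N2O+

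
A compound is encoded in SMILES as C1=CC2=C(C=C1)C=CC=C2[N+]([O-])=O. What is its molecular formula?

Heavy atoms from the SMILES: 10 C, 1 N, 2 O.
Implicit hydrogens by atom environment:
  7 × C (aromatic): 1 H each → 7
  3 × C (aromatic): no H
  1 × N (charge +1): no H
  1 × O: no H
  1 × O (charge -1): no H
  Total hydrogens = 7.
Molecular formula: C10H7NO2

C10H7NO2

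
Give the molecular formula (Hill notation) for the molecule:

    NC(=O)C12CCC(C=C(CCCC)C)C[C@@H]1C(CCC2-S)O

Heavy atoms from the SMILES: 18 C, 1 N, 2 O, 1 S.
Implicit hydrogens by atom environment:
  8 × C: 2 H each → 16
  5 × C: 1 H each → 5
  3 × C: no H
  2 × C: 3 H each → 6
  1 × N: 2 H
  1 × O: 1 H
  1 × O: no H
  1 × S: 1 H
  Total hydrogens = 31.
Molecular formula: C18H31NO2S

C18H31NO2S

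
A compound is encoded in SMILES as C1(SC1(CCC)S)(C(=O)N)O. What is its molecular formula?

Heavy atoms from the SMILES: 6 C, 1 N, 2 O, 2 S.
Implicit hydrogens by atom environment:
  3 × C: no H
  2 × C: 2 H each → 4
  1 × C: 3 H
  1 × N: 2 H
  1 × O: 1 H
  1 × O: no H
  1 × S: 1 H
  1 × S: no H
  Total hydrogens = 11.
Molecular formula: C6H11NO2S2

C6H11NO2S2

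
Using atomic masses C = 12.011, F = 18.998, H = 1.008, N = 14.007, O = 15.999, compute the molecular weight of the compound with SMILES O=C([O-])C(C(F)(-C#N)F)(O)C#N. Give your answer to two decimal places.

175.07

Molecular formula: C5HF2N2O3-.
M = 5×12.011 + 2×18.998 + 1×1.008 + 2×14.007 + 3×15.999 = 175.07 g/mol.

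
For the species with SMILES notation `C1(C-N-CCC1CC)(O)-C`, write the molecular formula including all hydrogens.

Heavy atoms from the SMILES: 8 C, 1 N, 1 O.
Implicit hydrogens by atom environment:
  4 × C: 2 H each → 8
  2 × C: 3 H each → 6
  1 × C: 1 H
  1 × C: no H
  1 × N: 1 H
  1 × O: 1 H
  Total hydrogens = 17.
Molecular formula: C8H17NO

C8H17NO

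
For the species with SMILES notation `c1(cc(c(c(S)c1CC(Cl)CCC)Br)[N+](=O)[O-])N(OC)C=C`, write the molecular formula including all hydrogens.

Heavy atoms from the SMILES: 1 Br, 14 C, 1 Cl, 2 N, 3 O, 1 S.
Implicit hydrogens by atom environment:
  5 × C (aromatic): no H
  4 × C: 2 H each → 8
  2 × C: 3 H each → 6
  2 × C: 1 H each → 2
  2 × O: no H
  1 × Br: no H
  1 × C (aromatic): 1 H
  1 × Cl: no H
  1 × N (charge +1): no H
  1 × N: no H
  1 × O (charge -1): no H
  1 × S: 1 H
  Total hydrogens = 18.
Molecular formula: C14H18BrClN2O3S

C14H18BrClN2O3S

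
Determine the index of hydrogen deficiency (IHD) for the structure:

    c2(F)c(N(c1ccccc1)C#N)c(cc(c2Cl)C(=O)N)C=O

12

Molecular formula from the SMILES: C15H9ClFN3O2.
DoU = (2C + 2 + N − H − X)/2 = (2·15 + 2 + 3 − 9 − 2)/2 = 24/2 = 12.
(Structurally: 2 ring(s) + 10 π bond(s) = 12.)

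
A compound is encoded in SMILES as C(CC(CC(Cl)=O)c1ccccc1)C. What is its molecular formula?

Heavy atoms from the SMILES: 12 C, 1 Cl, 1 O.
Implicit hydrogens by atom environment:
  5 × C (aromatic): 1 H each → 5
  3 × C: 2 H each → 6
  1 × C: 3 H
  1 × C: 1 H
  1 × C (aromatic): no H
  1 × C: no H
  1 × Cl: no H
  1 × O: no H
  Total hydrogens = 15.
Molecular formula: C12H15ClO

C12H15ClO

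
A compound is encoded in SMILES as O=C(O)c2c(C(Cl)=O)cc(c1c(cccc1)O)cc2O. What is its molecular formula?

C14H9ClO5

Heavy atoms from the SMILES: 14 C, 1 Cl, 5 O.
Implicit hydrogens by atom environment:
  6 × C (aromatic): 1 H each → 6
  6 × C (aromatic): no H
  3 × O: 1 H each → 3
  2 × C: no H
  2 × O: no H
  1 × Cl: no H
  Total hydrogens = 9.
Molecular formula: C14H9ClO5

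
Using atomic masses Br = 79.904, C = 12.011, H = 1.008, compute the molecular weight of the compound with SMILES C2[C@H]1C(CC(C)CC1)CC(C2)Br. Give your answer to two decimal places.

231.18

Molecular formula: C11H19Br.
M = 1×79.904 + 11×12.011 + 19×1.008 = 231.18 g/mol.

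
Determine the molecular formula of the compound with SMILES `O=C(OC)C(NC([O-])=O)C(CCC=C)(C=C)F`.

C11H15FNO4-

Heavy atoms from the SMILES: 11 C, 1 F, 1 N, 4 O.
Implicit hydrogens by atom environment:
  4 × C: 2 H each → 8
  3 × C: 1 H each → 3
  3 × C: no H
  3 × O: no H
  1 × C: 3 H
  1 × F: no H
  1 × N: 1 H
  1 × O (charge -1): no H
  Total hydrogens = 15.
Net charge -1.
Molecular formula: C11H15FNO4-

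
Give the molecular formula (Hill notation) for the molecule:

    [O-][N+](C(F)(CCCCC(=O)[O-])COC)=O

C8H13FNO5-

Heavy atoms from the SMILES: 8 C, 1 F, 1 N, 5 O.
Implicit hydrogens by atom environment:
  5 × C: 2 H each → 10
  3 × O: no H
  2 × C: no H
  2 × O (charge -1): no H
  1 × C: 3 H
  1 × F: no H
  1 × N (charge +1): no H
  Total hydrogens = 13.
Net charge -1.
Molecular formula: C8H13FNO5-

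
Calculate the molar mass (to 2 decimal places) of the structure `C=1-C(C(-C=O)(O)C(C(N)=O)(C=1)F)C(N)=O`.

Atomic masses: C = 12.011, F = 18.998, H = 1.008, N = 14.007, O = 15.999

Molecular formula: C8H9FN2O4.
M = 8×12.011 + 1×18.998 + 9×1.008 + 2×14.007 + 4×15.999 = 216.17 g/mol.

216.17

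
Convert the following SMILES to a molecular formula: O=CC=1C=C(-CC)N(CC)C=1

Heavy atoms from the SMILES: 9 C, 1 N, 1 O.
Implicit hydrogens by atom environment:
  2 × C: 3 H each → 6
  2 × C: 2 H each → 4
  2 × C (aromatic): 1 H each → 2
  2 × C (aromatic): no H
  1 × C: 1 H
  1 × N (aromatic): no H
  1 × O: no H
  Total hydrogens = 13.
Molecular formula: C9H13NO

C9H13NO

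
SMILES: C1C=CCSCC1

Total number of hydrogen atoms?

10

Hydrogens are implicit in SMILES; fill each atom to its normal valence:
  4 × C: 2 H each → 8
  2 × C: 1 H each → 2
  1 × S: no H
  Total hydrogens = 10.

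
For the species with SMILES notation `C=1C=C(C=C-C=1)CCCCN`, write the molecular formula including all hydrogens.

C10H15N

Heavy atoms from the SMILES: 10 C, 1 N.
Implicit hydrogens by atom environment:
  5 × C (aromatic): 1 H each → 5
  4 × C: 2 H each → 8
  1 × C (aromatic): no H
  1 × N: 2 H
  Total hydrogens = 15.
Molecular formula: C10H15N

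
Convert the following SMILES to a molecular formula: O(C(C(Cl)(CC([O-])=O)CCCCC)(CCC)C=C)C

Heavy atoms from the SMILES: 15 C, 1 Cl, 3 O.
Implicit hydrogens by atom environment:
  8 × C: 2 H each → 16
  3 × C: 3 H each → 9
  3 × C: no H
  2 × O: no H
  1 × C: 1 H
  1 × Cl: no H
  1 × O (charge -1): no H
  Total hydrogens = 26.
Net charge -1.
Molecular formula: C15H26ClO3-

C15H26ClO3-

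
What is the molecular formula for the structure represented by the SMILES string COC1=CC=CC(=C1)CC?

Heavy atoms from the SMILES: 9 C, 1 O.
Implicit hydrogens by atom environment:
  4 × C (aromatic): 1 H each → 4
  2 × C: 3 H each → 6
  2 × C (aromatic): no H
  1 × C: 2 H
  1 × O: no H
  Total hydrogens = 12.
Molecular formula: C9H12O

C9H12O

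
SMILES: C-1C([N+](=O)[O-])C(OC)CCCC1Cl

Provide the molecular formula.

C8H14ClNO3

Heavy atoms from the SMILES: 8 C, 1 Cl, 1 N, 3 O.
Implicit hydrogens by atom environment:
  4 × C: 2 H each → 8
  3 × C: 1 H each → 3
  2 × O: no H
  1 × C: 3 H
  1 × Cl: no H
  1 × N (charge +1): no H
  1 × O (charge -1): no H
  Total hydrogens = 14.
Molecular formula: C8H14ClNO3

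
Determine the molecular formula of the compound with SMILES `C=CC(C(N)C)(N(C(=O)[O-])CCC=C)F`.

Heavy atoms from the SMILES: 10 C, 1 F, 2 N, 2 O.
Implicit hydrogens by atom environment:
  4 × C: 2 H each → 8
  3 × C: 1 H each → 3
  2 × C: no H
  1 × C: 3 H
  1 × F: no H
  1 × N: 2 H
  1 × N: no H
  1 × O: no H
  1 × O (charge -1): no H
  Total hydrogens = 16.
Net charge -1.
Molecular formula: C10H16FN2O2-

C10H16FN2O2-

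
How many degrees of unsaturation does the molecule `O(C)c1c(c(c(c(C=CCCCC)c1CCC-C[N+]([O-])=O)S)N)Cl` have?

Molecular formula from the SMILES: C17H25ClN2O3S.
DoU = (2C + 2 + N − H − X)/2 = (2·17 + 2 + 2 − 25 − 1)/2 = 12/2 = 6.
(Structurally: 1 ring(s) + 5 π bond(s) = 6.)

6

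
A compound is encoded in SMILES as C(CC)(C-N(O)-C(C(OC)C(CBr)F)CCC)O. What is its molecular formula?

Heavy atoms from the SMILES: 1 Br, 12 C, 1 F, 1 N, 3 O.
Implicit hydrogens by atom environment:
  5 × C: 2 H each → 10
  4 × C: 1 H each → 4
  3 × C: 3 H each → 9
  2 × O: 1 H each → 2
  1 × Br: no H
  1 × F: no H
  1 × N: no H
  1 × O: no H
  Total hydrogens = 25.
Molecular formula: C12H25BrFNO3

C12H25BrFNO3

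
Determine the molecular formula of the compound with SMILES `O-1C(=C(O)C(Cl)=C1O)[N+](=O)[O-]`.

C4H2ClNO5

Heavy atoms from the SMILES: 4 C, 1 Cl, 1 N, 5 O.
Implicit hydrogens by atom environment:
  4 × C (aromatic): no H
  2 × O: 1 H each → 2
  1 × Cl: no H
  1 × N (charge +1): no H
  1 × O (aromatic): no H
  1 × O: no H
  1 × O (charge -1): no H
  Total hydrogens = 2.
Molecular formula: C4H2ClNO5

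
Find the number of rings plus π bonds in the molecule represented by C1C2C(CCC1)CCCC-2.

2

Molecular formula from the SMILES: C10H18.
DoU = (2C + 2 + N − H − X)/2 = (2·10 + 2 + 0 − 18 − 0)/2 = 4/2 = 2.
(Structurally: 2 ring(s) + 0 π bond(s) = 2.)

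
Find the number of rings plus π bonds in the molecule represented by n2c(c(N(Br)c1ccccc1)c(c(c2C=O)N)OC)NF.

9

Molecular formula from the SMILES: C13H12BrFN4O2.
DoU = (2C + 2 + N − H − X)/2 = (2·13 + 2 + 4 − 12 − 2)/2 = 18/2 = 9.
(Structurally: 2 ring(s) + 7 π bond(s) = 9.)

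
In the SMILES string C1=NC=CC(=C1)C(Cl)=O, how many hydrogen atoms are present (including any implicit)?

4

Hydrogens are implicit in SMILES; fill each atom to its normal valence:
  4 × C (aromatic): 1 H each → 4
  1 × C (aromatic): no H
  1 × C: no H
  1 × Cl: no H
  1 × N (aromatic): no H
  1 × O: no H
  Total hydrogens = 4.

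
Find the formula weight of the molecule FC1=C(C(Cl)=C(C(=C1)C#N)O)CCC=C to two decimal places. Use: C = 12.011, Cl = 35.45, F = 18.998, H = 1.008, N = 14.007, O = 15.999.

Molecular formula: C11H9ClFNO.
M = 11×12.011 + 1×35.45 + 1×18.998 + 9×1.008 + 1×14.007 + 1×15.999 = 225.65 g/mol.

225.65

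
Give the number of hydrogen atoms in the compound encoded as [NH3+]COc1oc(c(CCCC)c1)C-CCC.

24

Hydrogens are implicit in SMILES; fill each atom to its normal valence:
  7 × C: 2 H each → 14
  3 × C (aromatic): no H
  2 × C: 3 H each → 6
  1 × C (aromatic): 1 H
  1 × N (charge +1): 3 H
  1 × O (aromatic): no H
  1 × O: no H
  Total hydrogens = 24.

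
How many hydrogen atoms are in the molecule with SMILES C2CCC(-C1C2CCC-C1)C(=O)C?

Hydrogens are implicit in SMILES; fill each atom to its normal valence:
  7 × C: 2 H each → 14
  3 × C: 1 H each → 3
  1 × C: 3 H
  1 × C: no H
  1 × O: no H
  Total hydrogens = 20.

20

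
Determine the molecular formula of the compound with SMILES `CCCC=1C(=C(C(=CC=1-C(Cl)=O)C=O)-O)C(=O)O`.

Heavy atoms from the SMILES: 12 C, 1 Cl, 5 O.
Implicit hydrogens by atom environment:
  5 × C (aromatic): no H
  3 × O: no H
  2 × C: 2 H each → 4
  2 × C: no H
  2 × O: 1 H each → 2
  1 × C: 3 H
  1 × C (aromatic): 1 H
  1 × C: 1 H
  1 × Cl: no H
  Total hydrogens = 11.
Molecular formula: C12H11ClO5

C12H11ClO5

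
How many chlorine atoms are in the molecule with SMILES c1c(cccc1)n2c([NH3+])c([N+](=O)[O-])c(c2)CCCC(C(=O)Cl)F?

1

The symbol for chlorine appears 1 time in the SMILES.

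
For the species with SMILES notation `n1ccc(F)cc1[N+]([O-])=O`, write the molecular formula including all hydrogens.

C5H3FN2O2

Heavy atoms from the SMILES: 5 C, 1 F, 2 N, 2 O.
Implicit hydrogens by atom environment:
  3 × C (aromatic): 1 H each → 3
  2 × C (aromatic): no H
  1 × F: no H
  1 × N (aromatic): no H
  1 × N (charge +1): no H
  1 × O: no H
  1 × O (charge -1): no H
  Total hydrogens = 3.
Molecular formula: C5H3FN2O2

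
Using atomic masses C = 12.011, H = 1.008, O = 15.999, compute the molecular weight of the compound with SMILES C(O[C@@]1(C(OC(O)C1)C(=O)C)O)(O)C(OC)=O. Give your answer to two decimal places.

250.20

Molecular formula: C9H14O8.
M = 9×12.011 + 14×1.008 + 8×15.999 = 250.20 g/mol.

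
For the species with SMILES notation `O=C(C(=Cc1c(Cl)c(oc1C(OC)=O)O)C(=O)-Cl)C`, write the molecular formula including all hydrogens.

Heavy atoms from the SMILES: 11 C, 2 Cl, 6 O.
Implicit hydrogens by atom environment:
  4 × C (aromatic): no H
  4 × C: no H
  4 × O: no H
  2 × C: 3 H each → 6
  2 × Cl: no H
  1 × C: 1 H
  1 × O: 1 H
  1 × O (aromatic): no H
  Total hydrogens = 8.
Molecular formula: C11H8Cl2O6

C11H8Cl2O6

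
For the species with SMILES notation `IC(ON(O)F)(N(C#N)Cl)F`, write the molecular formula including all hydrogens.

C2HClF2IN3O2

Heavy atoms from the SMILES: 2 C, 1 Cl, 2 F, 1 I, 3 N, 2 O.
Implicit hydrogens by atom environment:
  3 × N: no H
  2 × C: no H
  2 × F: no H
  1 × Cl: no H
  1 × I: no H
  1 × O: 1 H
  1 × O: no H
  Total hydrogens = 1.
Molecular formula: C2HClF2IN3O2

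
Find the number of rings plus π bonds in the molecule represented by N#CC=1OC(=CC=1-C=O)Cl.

6

Molecular formula from the SMILES: C6H2ClNO2.
DoU = (2C + 2 + N − H − X)/2 = (2·6 + 2 + 1 − 2 − 1)/2 = 12/2 = 6.
(Structurally: 1 ring(s) + 5 π bond(s) = 6.)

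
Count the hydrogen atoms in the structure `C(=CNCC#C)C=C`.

Hydrogens are implicit in SMILES; fill each atom to its normal valence:
  4 × C: 1 H each → 4
  2 × C: 2 H each → 4
  1 × C: no H
  1 × N: 1 H
  Total hydrogens = 9.

9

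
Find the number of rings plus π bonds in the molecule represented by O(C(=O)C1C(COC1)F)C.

Molecular formula from the SMILES: C6H9FO3.
DoU = (2C + 2 + N − H − X)/2 = (2·6 + 2 + 0 − 9 − 1)/2 = 4/2 = 2.
(Structurally: 1 ring(s) + 1 π bond(s) = 2.)

2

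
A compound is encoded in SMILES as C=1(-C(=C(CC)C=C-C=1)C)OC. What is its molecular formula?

Heavy atoms from the SMILES: 10 C, 1 O.
Implicit hydrogens by atom environment:
  3 × C: 3 H each → 9
  3 × C (aromatic): 1 H each → 3
  3 × C (aromatic): no H
  1 × C: 2 H
  1 × O: no H
  Total hydrogens = 14.
Molecular formula: C10H14O

C10H14O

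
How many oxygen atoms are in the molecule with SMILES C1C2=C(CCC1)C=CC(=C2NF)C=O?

1

The symbol for oxygen appears 1 time in the SMILES.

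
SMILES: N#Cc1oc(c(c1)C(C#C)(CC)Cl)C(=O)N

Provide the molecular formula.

C11H9ClN2O2

Heavy atoms from the SMILES: 11 C, 1 Cl, 2 N, 2 O.
Implicit hydrogens by atom environment:
  4 × C: no H
  3 × C (aromatic): no H
  1 × C: 3 H
  1 × C: 2 H
  1 × C (aromatic): 1 H
  1 × C: 1 H
  1 × Cl: no H
  1 × N: 2 H
  1 × N: no H
  1 × O (aromatic): no H
  1 × O: no H
  Total hydrogens = 9.
Molecular formula: C11H9ClN2O2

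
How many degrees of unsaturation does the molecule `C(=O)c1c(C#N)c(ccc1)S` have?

Molecular formula from the SMILES: C8H5NOS.
DoU = (2C + 2 + N − H − X)/2 = (2·8 + 2 + 1 − 5 − 0)/2 = 14/2 = 7.
(Structurally: 1 ring(s) + 6 π bond(s) = 7.)

7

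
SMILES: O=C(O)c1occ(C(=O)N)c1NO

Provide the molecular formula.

Heavy atoms from the SMILES: 6 C, 2 N, 5 O.
Implicit hydrogens by atom environment:
  3 × C (aromatic): no H
  2 × C: no H
  2 × O: 1 H each → 2
  2 × O: no H
  1 × C (aromatic): 1 H
  1 × N: 2 H
  1 × N: 1 H
  1 × O (aromatic): no H
  Total hydrogens = 6.
Molecular formula: C6H6N2O5

C6H6N2O5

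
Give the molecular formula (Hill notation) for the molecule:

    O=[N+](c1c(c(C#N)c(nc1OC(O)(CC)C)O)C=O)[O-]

C11H11N3O6

Heavy atoms from the SMILES: 11 C, 3 N, 6 O.
Implicit hydrogens by atom environment:
  5 × C (aromatic): no H
  3 × O: no H
  2 × C: 3 H each → 6
  2 × C: no H
  2 × O: 1 H each → 2
  1 × C: 2 H
  1 × C: 1 H
  1 × N (aromatic): no H
  1 × N (charge +1): no H
  1 × N: no H
  1 × O (charge -1): no H
  Total hydrogens = 11.
Molecular formula: C11H11N3O6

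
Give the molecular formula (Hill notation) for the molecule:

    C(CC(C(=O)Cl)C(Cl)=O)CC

C7H10Cl2O2

Heavy atoms from the SMILES: 7 C, 2 Cl, 2 O.
Implicit hydrogens by atom environment:
  3 × C: 2 H each → 6
  2 × C: no H
  2 × Cl: no H
  2 × O: no H
  1 × C: 3 H
  1 × C: 1 H
  Total hydrogens = 10.
Molecular formula: C7H10Cl2O2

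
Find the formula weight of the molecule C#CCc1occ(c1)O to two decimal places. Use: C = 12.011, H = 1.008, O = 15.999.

Molecular formula: C7H6O2.
M = 7×12.011 + 6×1.008 + 2×15.999 = 122.12 g/mol.

122.12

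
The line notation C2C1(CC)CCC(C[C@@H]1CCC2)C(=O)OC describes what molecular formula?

Heavy atoms from the SMILES: 14 C, 2 O.
Implicit hydrogens by atom environment:
  8 × C: 2 H each → 16
  2 × C: 3 H each → 6
  2 × C: 1 H each → 2
  2 × C: no H
  2 × O: no H
  Total hydrogens = 24.
Molecular formula: C14H24O2

C14H24O2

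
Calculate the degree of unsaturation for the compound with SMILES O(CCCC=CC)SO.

Molecular formula from the SMILES: C6H12O2S.
DoU = (2C + 2 + N − H − X)/2 = (2·6 + 2 + 0 − 12 − 0)/2 = 2/2 = 1.
(Structurally: 0 ring(s) + 1 π bond(s) = 1.)

1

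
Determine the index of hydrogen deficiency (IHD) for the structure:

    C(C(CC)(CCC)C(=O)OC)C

Molecular formula from the SMILES: C10H20O2.
DoU = (2C + 2 + N − H − X)/2 = (2·10 + 2 + 0 − 20 − 0)/2 = 2/2 = 1.
(Structurally: 0 ring(s) + 1 π bond(s) = 1.)

1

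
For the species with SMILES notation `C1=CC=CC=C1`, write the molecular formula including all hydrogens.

C6H6

Heavy atoms from the SMILES: 6 C.
Implicit hydrogens by atom environment:
  6 × C (aromatic): 1 H each → 6
  Total hydrogens = 6.
Molecular formula: C6H6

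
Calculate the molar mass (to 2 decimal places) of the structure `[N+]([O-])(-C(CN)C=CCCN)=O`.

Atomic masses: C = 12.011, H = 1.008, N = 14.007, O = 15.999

159.19

Molecular formula: C6H13N3O2.
M = 6×12.011 + 13×1.008 + 3×14.007 + 2×15.999 = 159.19 g/mol.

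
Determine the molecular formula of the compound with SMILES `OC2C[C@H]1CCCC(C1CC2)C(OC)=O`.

Heavy atoms from the SMILES: 12 C, 3 O.
Implicit hydrogens by atom environment:
  6 × C: 2 H each → 12
  4 × C: 1 H each → 4
  2 × O: no H
  1 × C: 3 H
  1 × C: no H
  1 × O: 1 H
  Total hydrogens = 20.
Molecular formula: C12H20O3

C12H20O3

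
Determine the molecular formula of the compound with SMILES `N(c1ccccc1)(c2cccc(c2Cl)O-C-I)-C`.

Heavy atoms from the SMILES: 14 C, 1 Cl, 1 I, 1 N, 1 O.
Implicit hydrogens by atom environment:
  8 × C (aromatic): 1 H each → 8
  4 × C (aromatic): no H
  1 × C: 3 H
  1 × C: 2 H
  1 × Cl: no H
  1 × I: no H
  1 × N: no H
  1 × O: no H
  Total hydrogens = 13.
Molecular formula: C14H13ClINO

C14H13ClINO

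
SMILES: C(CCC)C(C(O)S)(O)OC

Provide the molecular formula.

C7H16O3S

Heavy atoms from the SMILES: 7 C, 3 O, 1 S.
Implicit hydrogens by atom environment:
  3 × C: 2 H each → 6
  2 × C: 3 H each → 6
  2 × O: 1 H each → 2
  1 × C: 1 H
  1 × C: no H
  1 × O: no H
  1 × S: 1 H
  Total hydrogens = 16.
Molecular formula: C7H16O3S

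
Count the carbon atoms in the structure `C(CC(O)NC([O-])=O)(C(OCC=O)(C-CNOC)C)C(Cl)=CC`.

The symbol for carbon appears 14 times in the SMILES. (Cl is a single chlorine, not C + l.)

14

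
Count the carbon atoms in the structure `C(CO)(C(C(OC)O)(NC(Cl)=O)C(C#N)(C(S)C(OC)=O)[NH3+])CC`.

The symbol for carbon appears 13 times in the SMILES. (Cl is a single chlorine, not C + l.)

13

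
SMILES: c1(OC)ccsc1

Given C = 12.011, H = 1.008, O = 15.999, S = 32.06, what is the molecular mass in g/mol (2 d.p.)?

Molecular formula: C5H6OS.
M = 5×12.011 + 6×1.008 + 1×15.999 + 1×32.06 = 114.16 g/mol.

114.16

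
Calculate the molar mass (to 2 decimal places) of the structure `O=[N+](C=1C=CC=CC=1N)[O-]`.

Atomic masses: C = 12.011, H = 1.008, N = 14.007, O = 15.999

138.13

Molecular formula: C6H6N2O2.
M = 6×12.011 + 6×1.008 + 2×14.007 + 2×15.999 = 138.13 g/mol.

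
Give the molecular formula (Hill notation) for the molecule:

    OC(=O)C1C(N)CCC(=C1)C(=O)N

Heavy atoms from the SMILES: 8 C, 2 N, 3 O.
Implicit hydrogens by atom environment:
  3 × C: 1 H each → 3
  3 × C: no H
  2 × C: 2 H each → 4
  2 × N: 2 H each → 4
  2 × O: no H
  1 × O: 1 H
  Total hydrogens = 12.
Molecular formula: C8H12N2O3

C8H12N2O3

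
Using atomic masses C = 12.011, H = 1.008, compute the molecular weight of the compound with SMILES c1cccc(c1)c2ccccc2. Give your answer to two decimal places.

Molecular formula: C12H10.
M = 12×12.011 + 10×1.008 = 154.21 g/mol.

154.21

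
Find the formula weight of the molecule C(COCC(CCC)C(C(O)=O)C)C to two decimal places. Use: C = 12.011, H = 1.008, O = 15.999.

202.29

Molecular formula: C11H22O3.
M = 11×12.011 + 22×1.008 + 3×15.999 = 202.29 g/mol.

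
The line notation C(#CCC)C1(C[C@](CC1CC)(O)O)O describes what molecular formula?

C11H18O3

Heavy atoms from the SMILES: 11 C, 3 O.
Implicit hydrogens by atom environment:
  4 × C: 2 H each → 8
  4 × C: no H
  3 × O: 1 H each → 3
  2 × C: 3 H each → 6
  1 × C: 1 H
  Total hydrogens = 18.
Molecular formula: C11H18O3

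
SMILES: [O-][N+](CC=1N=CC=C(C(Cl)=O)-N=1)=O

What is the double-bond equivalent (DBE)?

Molecular formula from the SMILES: C6H4ClN3O3.
DoU = (2C + 2 + N − H − X)/2 = (2·6 + 2 + 3 − 4 − 1)/2 = 12/2 = 6.
(Structurally: 1 ring(s) + 5 π bond(s) = 6.)

6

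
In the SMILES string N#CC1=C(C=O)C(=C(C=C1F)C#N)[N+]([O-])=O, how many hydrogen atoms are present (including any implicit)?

Hydrogens are implicit in SMILES; fill each atom to its normal valence:
  5 × C (aromatic): no H
  2 × C: no H
  2 × N: no H
  2 × O: no H
  1 × C (aromatic): 1 H
  1 × C: 1 H
  1 × F: no H
  1 × N (charge +1): no H
  1 × O (charge -1): no H
  Total hydrogens = 2.

2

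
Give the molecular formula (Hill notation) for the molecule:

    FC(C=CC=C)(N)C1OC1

Heavy atoms from the SMILES: 7 C, 1 F, 1 N, 1 O.
Implicit hydrogens by atom environment:
  4 × C: 1 H each → 4
  2 × C: 2 H each → 4
  1 × C: no H
  1 × F: no H
  1 × N: 2 H
  1 × O: no H
  Total hydrogens = 10.
Molecular formula: C7H10FNO

C7H10FNO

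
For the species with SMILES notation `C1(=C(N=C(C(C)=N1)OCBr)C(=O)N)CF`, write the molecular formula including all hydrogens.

Heavy atoms from the SMILES: 1 Br, 8 C, 1 F, 3 N, 2 O.
Implicit hydrogens by atom environment:
  4 × C (aromatic): no H
  2 × C: 2 H each → 4
  2 × N (aromatic): no H
  2 × O: no H
  1 × Br: no H
  1 × C: 3 H
  1 × C: no H
  1 × F: no H
  1 × N: 2 H
  Total hydrogens = 9.
Molecular formula: C8H9BrFN3O2

C8H9BrFN3O2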